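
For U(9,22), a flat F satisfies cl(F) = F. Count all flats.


Flats of U(9,22): every subset of size < 9 is a flat, plus E itself.
Count = C(22,0) + C(22,1) + C(22,2) + C(22,3) + C(22,4) + C(22,5) + C(22,6) + C(22,7) + C(22,8) + 1
     = 1 + 22 + 231 + 1540 + 7315 + 26334 + 74613 + 170544 + 319770 + 1
     = 600371.

600371


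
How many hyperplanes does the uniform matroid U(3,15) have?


Hyperplanes of U(3,15) are flats of rank 2.
In a uniform matroid, these are exactly the (2)-element subsets.
Count = (15 choose 2) = 105.

105


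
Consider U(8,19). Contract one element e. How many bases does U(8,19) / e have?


Contracting e from U(8,19) gives U(7,18).
Bases of U(7,18) = (18 choose 7) = 31824.

31824


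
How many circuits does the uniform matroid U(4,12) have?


In U(4,12), circuits are the (5)-element subsets.
Any set of 5 elements is dependent, and removing any one element gives
an independent set of size 4, so it is a minimal dependent set.
Number of circuits = C(12,5) = 12! / (5! * 7!) = 792.

792


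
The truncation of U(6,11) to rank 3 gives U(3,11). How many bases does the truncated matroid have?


Truncating U(6,11) to rank 3 gives U(3,11).
Bases of U(3,11) are all 3-element subsets of 11 elements.
Number of bases = (11 choose 3) = 165.

165


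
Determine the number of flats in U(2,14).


Flats of U(2,14): every subset of size < 2 is a flat, plus E itself.
Count = C(14,0) + C(14,1) + 1
     = 1 + 14 + 1
     = 16.

16


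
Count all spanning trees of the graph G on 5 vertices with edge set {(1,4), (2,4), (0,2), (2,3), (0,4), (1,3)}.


By Kirchhoff's matrix tree theorem, the number of spanning trees equals
the determinant of any cofactor of the Laplacian matrix L.
G has 5 vertices and 6 edges.
Computing the (4 x 4) cofactor determinant gives 11.

11


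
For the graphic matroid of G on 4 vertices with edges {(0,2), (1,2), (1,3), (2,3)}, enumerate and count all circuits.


A circuit in a graphic matroid = edge set of a simple cycle.
G has 4 vertices and 4 edges.
Enumerating all minimal edge subsets forming cycles...
Total circuits found: 1.

1


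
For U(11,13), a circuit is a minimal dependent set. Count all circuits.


In U(11,13), circuits are the (12)-element subsets.
Any set of 12 elements is dependent, and removing any one element gives
an independent set of size 11, so it is a minimal dependent set.
Number of circuits = C(13,12) = 13.

13


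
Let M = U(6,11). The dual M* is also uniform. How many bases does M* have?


The dual of U(r,n) is U(n-r, n) = U(5,11).
Bases of U(5,11) are all (5)-element subsets.
|B(M*)| = C(11,5) = 462.

462


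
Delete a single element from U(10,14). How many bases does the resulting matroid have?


Deleting e from U(10,14) gives U(10,13) since n > r.
Bases of U(10,13) = C(13,10) = 286.

286


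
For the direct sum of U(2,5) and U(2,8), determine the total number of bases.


Bases of a direct sum M1 + M2: |B| = |B(M1)| * |B(M2)|.
|B(U(2,5))| = C(5,2) = 10.
|B(U(2,8))| = C(8,2) = 28.
Total bases = 10 * 28 = 280.

280


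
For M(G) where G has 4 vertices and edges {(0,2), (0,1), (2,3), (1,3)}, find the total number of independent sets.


An independent set in a graphic matroid is an acyclic edge subset.
G has 4 vertices and 4 edges.
Enumerate all 2^4 = 16 subsets, checking for acyclicity.
Total independent sets = 15.

15


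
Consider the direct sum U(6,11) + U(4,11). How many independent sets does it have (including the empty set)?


For a direct sum, |I(M1+M2)| = |I(M1)| * |I(M2)|.
|I(U(6,11))| = sum C(11,k) for k=0..6 = 1486.
|I(U(4,11))| = sum C(11,k) for k=0..4 = 562.
Total = 1486 * 562 = 835132.

835132


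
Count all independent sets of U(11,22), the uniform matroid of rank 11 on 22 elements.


Independent sets of U(11,22) are all subsets of size <= 11.
Count = (22 choose 0) + (22 choose 1) + (22 choose 2) + (22 choose 3) + (22 choose 4) + (22 choose 5) + (22 choose 6) + (22 choose 7) + (22 choose 8) + (22 choose 9) + (22 choose 10) + (22 choose 11)
     = 1 + 22 + 231 + 1540 + 7315 + 26334 + 74613 + 170544 + 319770 + 497420 + 646646 + 705432
     = 2449868.

2449868


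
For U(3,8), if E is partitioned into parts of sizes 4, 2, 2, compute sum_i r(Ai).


r(Ai) = min(|Ai|, 3) for each part.
Sum = min(4,3) + min(2,3) + min(2,3)
    = 3 + 2 + 2
    = 7.

7


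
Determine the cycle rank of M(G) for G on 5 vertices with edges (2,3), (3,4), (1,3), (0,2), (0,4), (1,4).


Cycle rank (nullity) = |E| - r(M) = |E| - (|V| - c).
|E| = 6, |V| = 5, c = 1.
Nullity = 6 - (5 - 1) = 6 - 4 = 2.

2


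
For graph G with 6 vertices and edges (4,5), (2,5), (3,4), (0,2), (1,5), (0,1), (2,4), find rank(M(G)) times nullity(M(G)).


r(M) = |V| - c = 6 - 1 = 5.
nullity = |E| - r(M) = 7 - 5 = 2.
Product = 5 * 2 = 10.

10


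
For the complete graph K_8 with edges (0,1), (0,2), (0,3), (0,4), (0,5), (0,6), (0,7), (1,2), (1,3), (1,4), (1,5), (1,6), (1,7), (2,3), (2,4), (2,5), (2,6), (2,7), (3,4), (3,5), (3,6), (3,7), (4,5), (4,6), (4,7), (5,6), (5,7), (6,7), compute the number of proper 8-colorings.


P(K_8, k) = k(k-1)(k-2)...(k-7).
P(8) = (8) * (7) * (6) * (5) * (4) * (3) * (2) * (1) = 40320.

40320


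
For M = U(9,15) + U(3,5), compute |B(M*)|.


(M1+M2)* = M1* + M2*.
M1* = U(6,15), bases: C(15,6) = 5005.
M2* = U(2,5), bases: C(5,2) = 10.
|B(M*)| = 5005 * 10 = 50050.

50050


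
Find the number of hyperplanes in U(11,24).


Hyperplanes of U(11,24) are flats of rank 10.
In a uniform matroid, these are exactly the (10)-element subsets.
Count = (24 choose 10) = 1961256.

1961256


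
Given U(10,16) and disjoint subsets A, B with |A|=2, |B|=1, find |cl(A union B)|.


|A union B| = 2 + 1 = 3 (disjoint).
In U(10,16), cl(S) = S if |S| < 10, else cl(S) = E.
Since 3 < 10, cl(A union B) = A union B.
|cl(A union B)| = 3.

3


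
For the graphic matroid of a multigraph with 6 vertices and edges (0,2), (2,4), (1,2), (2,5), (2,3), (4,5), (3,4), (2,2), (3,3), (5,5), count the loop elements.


In a graphic matroid, a loop is a self-loop edge (u,u) with rank 0.
Examining all 10 edges for self-loops...
Self-loops found: (2,2), (3,3), (5,5)
Number of loops = 3.

3


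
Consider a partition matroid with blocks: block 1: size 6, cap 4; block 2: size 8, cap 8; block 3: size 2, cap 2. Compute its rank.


Rank of a partition matroid = sum of min(|Si|, ci) for each block.
= min(6,4) + min(8,8) + min(2,2)
= 4 + 8 + 2
= 14.

14


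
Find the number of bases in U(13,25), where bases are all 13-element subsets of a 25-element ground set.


Bases of U(13,25) are all 13-element subsets of the 25-element ground set.
Number of bases = C(25,13).
C(25,13) = 5200300.

5200300


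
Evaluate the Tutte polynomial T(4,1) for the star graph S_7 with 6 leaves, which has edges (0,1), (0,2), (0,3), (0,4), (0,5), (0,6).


A star on 7 vertices is a tree with 6 edges.
T(x,y) = x^(6) for any tree.
T(4,1) = 4^6 = 4096.

4096


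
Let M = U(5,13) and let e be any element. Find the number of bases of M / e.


Contracting e from U(5,13) gives U(4,12).
Bases of U(4,12) = (12 choose 4) = 495.

495


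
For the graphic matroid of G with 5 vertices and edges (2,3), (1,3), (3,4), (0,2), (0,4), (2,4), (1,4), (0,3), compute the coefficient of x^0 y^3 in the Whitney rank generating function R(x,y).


R(x,y) = sum over A in 2^E of x^(r(E)-r(A)) * y^(|A|-r(A)).
G has 5 vertices, 8 edges. r(E) = 4.
Enumerate all 2^8 = 256 subsets.
Count subsets with r(E)-r(A)=0 and |A|-r(A)=3: 8.

8


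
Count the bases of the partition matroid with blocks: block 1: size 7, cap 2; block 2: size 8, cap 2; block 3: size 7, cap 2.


A basis picks exactly ci elements from block i.
Number of bases = product of C(|Si|, ci).
= C(7,2) * C(8,2) * C(7,2)
= 21 * 28 * 21
= 12348.

12348


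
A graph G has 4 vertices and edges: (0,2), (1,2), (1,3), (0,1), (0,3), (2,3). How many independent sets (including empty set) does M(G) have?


An independent set in a graphic matroid is an acyclic edge subset.
G has 4 vertices and 6 edges.
Enumerate all 2^6 = 64 subsets, checking for acyclicity.
Total independent sets = 38.

38


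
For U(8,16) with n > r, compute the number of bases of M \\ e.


Deleting e from U(8,16) gives U(8,15) since n > r.
Bases of U(8,15) = (15 choose 8) = 6435.

6435


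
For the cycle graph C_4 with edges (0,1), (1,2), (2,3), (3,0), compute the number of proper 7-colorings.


P(C_4, k) = (k-1)^4 + (-1)^4*(k-1).
P(7) = (6)^4 + 6
= 1296 + 6 = 1302.

1302


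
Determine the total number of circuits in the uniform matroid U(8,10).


In U(8,10), circuits are the (9)-element subsets.
Any set of 9 elements is dependent, and removing any one element gives
an independent set of size 8, so it is a minimal dependent set.
Number of circuits = C(10,9) = 10! / (9! * 1!) = 10.

10


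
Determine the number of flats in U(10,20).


Flats of U(10,20): every subset of size < 10 is a flat, plus E itself.
Count = (20 choose 0) + (20 choose 1) + (20 choose 2) + (20 choose 3) + (20 choose 4) + (20 choose 5) + (20 choose 6) + (20 choose 7) + (20 choose 8) + (20 choose 9) + 1
     = 1 + 20 + 190 + 1140 + 4845 + 15504 + 38760 + 77520 + 125970 + 167960 + 1
     = 431911.

431911


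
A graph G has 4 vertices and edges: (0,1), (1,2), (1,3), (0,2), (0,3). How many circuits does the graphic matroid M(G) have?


A circuit in a graphic matroid = edge set of a simple cycle.
G has 4 vertices and 5 edges.
Enumerating all minimal edge subsets forming cycles...
Total circuits found: 3.

3


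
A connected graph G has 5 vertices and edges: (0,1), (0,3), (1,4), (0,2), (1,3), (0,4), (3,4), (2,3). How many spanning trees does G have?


By Kirchhoff's matrix tree theorem, the number of spanning trees equals
the determinant of any cofactor of the Laplacian matrix L.
G has 5 vertices and 8 edges.
Computing the (4 x 4) cofactor determinant gives 40.

40


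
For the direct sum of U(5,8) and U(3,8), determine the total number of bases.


Bases of a direct sum M1 + M2: |B| = |B(M1)| * |B(M2)|.
|B(U(5,8))| = C(8,5) = 56.
|B(U(3,8))| = C(8,3) = 56.
Total bases = 56 * 56 = 3136.

3136


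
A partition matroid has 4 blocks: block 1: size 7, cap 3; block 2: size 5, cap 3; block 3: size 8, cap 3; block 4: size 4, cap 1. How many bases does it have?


A basis picks exactly ci elements from block i.
Number of bases = product of C(|Si|, ci).
= C(7,3) * C(5,3) * C(8,3) * C(4,1)
= 35 * 10 * 56 * 4
= 78400.

78400


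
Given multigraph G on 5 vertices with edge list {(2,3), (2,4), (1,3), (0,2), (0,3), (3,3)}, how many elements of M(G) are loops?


In a graphic matroid, a loop is a self-loop edge (u,u) with rank 0.
Examining all 6 edges for self-loops...
Self-loops found: (3,3)
Number of loops = 1.

1


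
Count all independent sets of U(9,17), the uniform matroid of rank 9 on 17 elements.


Independent sets of U(9,17) are all subsets of size <= 9.
Count = C(17,0) + C(17,1) + C(17,2) + C(17,3) + C(17,4) + C(17,5) + C(17,6) + C(17,7) + C(17,8) + C(17,9)
     = 1 + 17 + 136 + 680 + 2380 + 6188 + 12376 + 19448 + 24310 + 24310
     = 89846.

89846


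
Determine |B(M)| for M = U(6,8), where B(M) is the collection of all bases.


Bases of U(6,8) are all 6-element subsets of the 8-element ground set.
Number of bases = C(8,6).
C(8,6) = 8! / (6! * 2!) = 28.

28


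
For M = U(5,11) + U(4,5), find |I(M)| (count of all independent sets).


For a direct sum, |I(M1+M2)| = |I(M1)| * |I(M2)|.
|I(U(5,11))| = sum C(11,k) for k=0..5 = 1024.
|I(U(4,5))| = sum C(5,k) for k=0..4 = 31.
Total = 1024 * 31 = 31744.

31744


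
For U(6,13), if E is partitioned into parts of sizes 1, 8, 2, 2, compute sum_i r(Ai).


r(Ai) = min(|Ai|, 6) for each part.
Sum = min(1,6) + min(8,6) + min(2,6) + min(2,6)
    = 1 + 6 + 2 + 2
    = 11.

11


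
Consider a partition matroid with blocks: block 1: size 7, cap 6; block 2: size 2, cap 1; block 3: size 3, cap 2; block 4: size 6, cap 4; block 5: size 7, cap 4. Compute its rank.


Rank of a partition matroid = sum of min(|Si|, ci) for each block.
= min(7,6) + min(2,1) + min(3,2) + min(6,4) + min(7,4)
= 6 + 1 + 2 + 4 + 4
= 17.

17


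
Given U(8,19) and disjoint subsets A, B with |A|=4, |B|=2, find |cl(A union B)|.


|A union B| = 4 + 2 = 6 (disjoint).
In U(8,19), cl(S) = S if |S| < 8, else cl(S) = E.
Since 6 < 8, cl(A union B) = A union B.
|cl(A union B)| = 6.

6


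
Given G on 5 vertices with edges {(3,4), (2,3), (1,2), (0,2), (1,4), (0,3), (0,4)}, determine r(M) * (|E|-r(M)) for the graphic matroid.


r(M) = |V| - c = 5 - 1 = 4.
nullity = |E| - r(M) = 7 - 4 = 3.
Product = 4 * 3 = 12.

12


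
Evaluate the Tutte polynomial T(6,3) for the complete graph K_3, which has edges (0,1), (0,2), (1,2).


T(K_3; x,y) = x^2 + x + y.
T(6,3) = 36 + 6 + 3 = 45.

45


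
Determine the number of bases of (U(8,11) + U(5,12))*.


(M1+M2)* = M1* + M2*.
M1* = U(3,11), bases: C(11,3) = 165.
M2* = U(7,12), bases: C(12,7) = 792.
|B(M*)| = 165 * 792 = 130680.

130680


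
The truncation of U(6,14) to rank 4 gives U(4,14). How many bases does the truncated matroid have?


Truncating U(6,14) to rank 4 gives U(4,14).
Bases of U(4,14) are all 4-element subsets of 14 elements.
Number of bases = C(14,4) = (14 * 13 * 12 * 11) / (1 * 2 * 3 * 4) = 1001.

1001


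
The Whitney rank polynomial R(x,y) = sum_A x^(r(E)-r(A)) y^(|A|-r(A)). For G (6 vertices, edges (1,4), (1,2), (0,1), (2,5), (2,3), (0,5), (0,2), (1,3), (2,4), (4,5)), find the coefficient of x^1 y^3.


R(x,y) = sum over A in 2^E of x^(r(E)-r(A)) * y^(|A|-r(A)).
G has 6 vertices, 10 edges. r(E) = 5.
Enumerate all 2^10 = 1024 subsets.
Count subsets with r(E)-r(A)=1 and |A|-r(A)=3: 11.

11


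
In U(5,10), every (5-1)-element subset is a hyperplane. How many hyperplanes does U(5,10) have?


Hyperplanes of U(5,10) are flats of rank 4.
In a uniform matroid, these are exactly the (4)-element subsets.
Count = C(10,4) = (10 * 9 * 8 * 7) / (1 * 2 * 3 * 4) = 210.

210


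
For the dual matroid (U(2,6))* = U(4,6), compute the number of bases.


The dual of U(r,n) is U(n-r, n) = U(4,6).
Bases of U(4,6) are all (4)-element subsets.
|B(M*)| = C(6,4) = 6! / (4! * 2!) = 15.

15


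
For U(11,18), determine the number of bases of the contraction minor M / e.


Contracting e from U(11,18) gives U(10,17).
Bases of U(10,17) = C(17,10) = 17! / (10! * 7!) = 19448.

19448


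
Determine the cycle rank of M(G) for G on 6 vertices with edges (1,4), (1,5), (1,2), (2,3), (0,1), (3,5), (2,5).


Cycle rank (nullity) = |E| - r(M) = |E| - (|V| - c).
|E| = 7, |V| = 6, c = 1.
Nullity = 7 - (6 - 1) = 7 - 5 = 2.

2


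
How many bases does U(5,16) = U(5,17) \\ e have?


Deleting e from U(5,17) gives U(5,16) since n > r.
Bases of U(5,16) = (16 choose 5) = 4368.

4368


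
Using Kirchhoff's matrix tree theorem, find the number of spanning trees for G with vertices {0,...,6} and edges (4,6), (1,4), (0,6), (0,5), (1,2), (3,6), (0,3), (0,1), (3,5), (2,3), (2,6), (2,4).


By Kirchhoff's matrix tree theorem, the number of spanning trees equals
the determinant of any cofactor of the Laplacian matrix L.
G has 7 vertices and 12 edges.
Computing the (6 x 6) cofactor determinant gives 329.

329


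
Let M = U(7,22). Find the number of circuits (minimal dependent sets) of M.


In U(7,22), circuits are the (8)-element subsets.
Any set of 8 elements is dependent, and removing any one element gives
an independent set of size 7, so it is a minimal dependent set.
Number of circuits = C(22,8) = 319770.

319770


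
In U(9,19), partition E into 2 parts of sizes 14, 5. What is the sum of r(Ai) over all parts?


r(Ai) = min(|Ai|, 9) for each part.
Sum = min(14,9) + min(5,9)
    = 9 + 5
    = 14.

14


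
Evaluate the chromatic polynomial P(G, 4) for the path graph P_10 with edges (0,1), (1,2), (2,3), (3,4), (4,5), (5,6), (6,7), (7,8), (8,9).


P(P_10, k) = k * (k-1)^(9).
P(4) = 4 * 3^9 = 4 * 19683 = 78732.

78732


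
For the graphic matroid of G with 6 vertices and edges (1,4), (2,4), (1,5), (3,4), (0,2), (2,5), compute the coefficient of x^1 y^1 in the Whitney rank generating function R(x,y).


R(x,y) = sum over A in 2^E of x^(r(E)-r(A)) * y^(|A|-r(A)).
G has 6 vertices, 6 edges. r(E) = 5.
Enumerate all 2^6 = 64 subsets.
Count subsets with r(E)-r(A)=1 and |A|-r(A)=1: 2.

2


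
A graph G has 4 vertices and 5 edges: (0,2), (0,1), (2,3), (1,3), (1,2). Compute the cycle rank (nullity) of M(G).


Cycle rank (nullity) = |E| - r(M) = |E| - (|V| - c).
|E| = 5, |V| = 4, c = 1.
Nullity = 5 - (4 - 1) = 5 - 3 = 2.

2


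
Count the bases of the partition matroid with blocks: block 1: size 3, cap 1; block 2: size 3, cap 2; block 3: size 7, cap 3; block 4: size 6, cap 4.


A basis picks exactly ci elements from block i.
Number of bases = product of C(|Si|, ci).
= C(3,1) * C(3,2) * C(7,3) * C(6,4)
= 3 * 3 * 35 * 15
= 4725.

4725


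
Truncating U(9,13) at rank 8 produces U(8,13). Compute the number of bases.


Truncating U(9,13) to rank 8 gives U(8,13).
Bases of U(8,13) are all 8-element subsets of 13 elements.
Number of bases = C(13,8) = 1287.

1287


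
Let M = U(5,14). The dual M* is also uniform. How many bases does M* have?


The dual of U(r,n) is U(n-r, n) = U(9,14).
Bases of U(9,14) are all (9)-element subsets.
|B(M*)| = C(14,9) = 2002.

2002


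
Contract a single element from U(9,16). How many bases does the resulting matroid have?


Contracting e from U(9,16) gives U(8,15).
Bases of U(8,15) = C(15,8) = 15! / (8! * 7!) = 6435.

6435


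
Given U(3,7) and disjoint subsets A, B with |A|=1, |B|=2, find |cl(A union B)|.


|A union B| = 1 + 2 = 3 (disjoint).
In U(3,7), cl(S) = S if |S| < 3, else cl(S) = E.
Since 3 >= 3, cl(A union B) = E.
|cl(A union B)| = 7.

7


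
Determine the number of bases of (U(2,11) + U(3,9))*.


(M1+M2)* = M1* + M2*.
M1* = U(9,11), bases: C(11,9) = 55.
M2* = U(6,9), bases: C(9,6) = 84.
|B(M*)| = 55 * 84 = 4620.

4620


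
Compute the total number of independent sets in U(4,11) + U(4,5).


For a direct sum, |I(M1+M2)| = |I(M1)| * |I(M2)|.
|I(U(4,11))| = sum C(11,k) for k=0..4 = 562.
|I(U(4,5))| = sum C(5,k) for k=0..4 = 31.
Total = 562 * 31 = 17422.

17422


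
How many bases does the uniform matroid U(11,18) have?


Bases of U(11,18) are all 11-element subsets of the 18-element ground set.
Number of bases = C(18,11).
C(18,11) = 31824.

31824


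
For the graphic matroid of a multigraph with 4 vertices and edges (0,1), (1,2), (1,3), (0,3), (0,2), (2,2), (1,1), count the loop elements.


In a graphic matroid, a loop is a self-loop edge (u,u) with rank 0.
Examining all 7 edges for self-loops...
Self-loops found: (2,2), (1,1)
Number of loops = 2.

2


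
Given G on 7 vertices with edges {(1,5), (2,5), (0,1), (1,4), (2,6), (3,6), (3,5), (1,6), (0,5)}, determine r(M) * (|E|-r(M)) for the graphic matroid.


r(M) = |V| - c = 7 - 1 = 6.
nullity = |E| - r(M) = 9 - 6 = 3.
Product = 6 * 3 = 18.

18


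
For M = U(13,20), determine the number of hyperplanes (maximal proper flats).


Hyperplanes of U(13,20) are flats of rank 12.
In a uniform matroid, these are exactly the (12)-element subsets.
Count = C(20,12) = 20! / (12! * 8!) = 125970.

125970


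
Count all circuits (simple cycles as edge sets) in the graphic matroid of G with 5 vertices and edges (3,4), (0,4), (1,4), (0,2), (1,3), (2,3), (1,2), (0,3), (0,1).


A circuit in a graphic matroid = edge set of a simple cycle.
G has 5 vertices and 9 edges.
Enumerating all minimal edge subsets forming cycles...
Total circuits found: 22.

22


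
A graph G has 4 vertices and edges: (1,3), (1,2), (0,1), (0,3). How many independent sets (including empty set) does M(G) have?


An independent set in a graphic matroid is an acyclic edge subset.
G has 4 vertices and 4 edges.
Enumerate all 2^4 = 16 subsets, checking for acyclicity.
Total independent sets = 14.

14


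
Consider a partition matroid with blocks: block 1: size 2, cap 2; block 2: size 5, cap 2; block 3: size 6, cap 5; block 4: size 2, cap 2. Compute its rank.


Rank of a partition matroid = sum of min(|Si|, ci) for each block.
= min(2,2) + min(5,2) + min(6,5) + min(2,2)
= 2 + 2 + 5 + 2
= 11.

11


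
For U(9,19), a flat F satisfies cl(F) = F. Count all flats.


Flats of U(9,19): every subset of size < 9 is a flat, plus E itself.
Count = C(19,0) + C(19,1) + C(19,2) + C(19,3) + C(19,4) + C(19,5) + C(19,6) + C(19,7) + C(19,8) + 1
     = 1 + 19 + 171 + 969 + 3876 + 11628 + 27132 + 50388 + 75582 + 1
     = 169767.

169767


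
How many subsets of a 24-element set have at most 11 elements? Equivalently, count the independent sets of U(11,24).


Independent sets of U(11,24) are all subsets of size <= 11.
Count = C(24,0) + C(24,1) + C(24,2) + C(24,3) + C(24,4) + C(24,5) + C(24,6) + C(24,7) + C(24,8) + C(24,9) + C(24,10) + C(24,11)
     = 1 + 24 + 276 + 2024 + 10626 + 42504 + 134596 + 346104 + 735471 + 1307504 + 1961256 + 2496144
     = 7036530.

7036530


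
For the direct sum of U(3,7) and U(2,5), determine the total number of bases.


Bases of a direct sum M1 + M2: |B| = |B(M1)| * |B(M2)|.
|B(U(3,7))| = C(7,3) = 35.
|B(U(2,5))| = C(5,2) = 10.
Total bases = 35 * 10 = 350.

350


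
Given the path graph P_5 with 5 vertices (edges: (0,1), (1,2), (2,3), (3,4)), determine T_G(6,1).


A path on 5 vertices is a tree with 4 edges.
T(x,y) = x^(4) for any tree.
T(6,1) = 6^4 = 1296.

1296


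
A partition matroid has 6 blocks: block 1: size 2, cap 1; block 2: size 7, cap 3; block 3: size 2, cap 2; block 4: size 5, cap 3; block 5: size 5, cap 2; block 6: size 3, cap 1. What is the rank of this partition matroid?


Rank of a partition matroid = sum of min(|Si|, ci) for each block.
= min(2,1) + min(7,3) + min(2,2) + min(5,3) + min(5,2) + min(3,1)
= 1 + 3 + 2 + 3 + 2 + 1
= 12.

12


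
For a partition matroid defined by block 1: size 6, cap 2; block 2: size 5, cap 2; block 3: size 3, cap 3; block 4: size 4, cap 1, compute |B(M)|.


A basis picks exactly ci elements from block i.
Number of bases = product of C(|Si|, ci).
= C(6,2) * C(5,2) * C(3,3) * C(4,1)
= 15 * 10 * 1 * 4
= 600.

600


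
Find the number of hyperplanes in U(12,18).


Hyperplanes of U(12,18) are flats of rank 11.
In a uniform matroid, these are exactly the (11)-element subsets.
Count = (18 choose 11) = 31824.

31824


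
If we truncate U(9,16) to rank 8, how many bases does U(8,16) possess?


Truncating U(9,16) to rank 8 gives U(8,16).
Bases of U(8,16) are all 8-element subsets of 16 elements.
Number of bases = (16 choose 8) = 12870.

12870


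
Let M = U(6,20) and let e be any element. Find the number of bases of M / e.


Contracting e from U(6,20) gives U(5,19).
Bases of U(5,19) = (19 choose 5) = 11628.

11628


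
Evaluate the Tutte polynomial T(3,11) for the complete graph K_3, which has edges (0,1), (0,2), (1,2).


T(K_3; x,y) = x^2 + x + y.
T(3,11) = 9 + 3 + 11 = 23.

23


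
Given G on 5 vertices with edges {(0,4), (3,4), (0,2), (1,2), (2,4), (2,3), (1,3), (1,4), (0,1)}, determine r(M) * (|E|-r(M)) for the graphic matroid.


r(M) = |V| - c = 5 - 1 = 4.
nullity = |E| - r(M) = 9 - 4 = 5.
Product = 4 * 5 = 20.

20


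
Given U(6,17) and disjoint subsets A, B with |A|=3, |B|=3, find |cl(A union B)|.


|A union B| = 3 + 3 = 6 (disjoint).
In U(6,17), cl(S) = S if |S| < 6, else cl(S) = E.
Since 6 >= 6, cl(A union B) = E.
|cl(A union B)| = 17.

17


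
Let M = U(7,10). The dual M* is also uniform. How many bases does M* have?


The dual of U(r,n) is U(n-r, n) = U(3,10).
Bases of U(3,10) are all (3)-element subsets.
|B(M*)| = (10 choose 3) = 120.

120


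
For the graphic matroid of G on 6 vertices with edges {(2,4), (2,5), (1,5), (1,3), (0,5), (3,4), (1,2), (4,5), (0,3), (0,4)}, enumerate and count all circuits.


A circuit in a graphic matroid = edge set of a simple cycle.
G has 6 vertices and 10 edges.
Enumerating all minimal edge subsets forming cycles...
Total circuits found: 23.

23


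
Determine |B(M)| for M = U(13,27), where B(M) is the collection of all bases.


Bases of U(13,27) are all 13-element subsets of the 27-element ground set.
Number of bases = C(27,13).
C(27,13) = 20058300.

20058300


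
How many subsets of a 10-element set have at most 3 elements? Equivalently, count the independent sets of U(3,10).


Independent sets of U(3,10) are all subsets of size <= 3.
Count = (10 choose 0) + (10 choose 1) + (10 choose 2) + (10 choose 3)
     = 1 + 10 + 45 + 120
     = 176.

176


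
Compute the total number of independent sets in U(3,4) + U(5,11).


For a direct sum, |I(M1+M2)| = |I(M1)| * |I(M2)|.
|I(U(3,4))| = sum C(4,k) for k=0..3 = 15.
|I(U(5,11))| = sum C(11,k) for k=0..5 = 1024.
Total = 15 * 1024 = 15360.

15360


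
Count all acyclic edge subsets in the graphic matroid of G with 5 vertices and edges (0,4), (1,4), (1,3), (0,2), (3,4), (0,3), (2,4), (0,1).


An independent set in a graphic matroid is an acyclic edge subset.
G has 5 vertices and 8 edges.
Enumerate all 2^8 = 256 subsets, checking for acyclicity.
Total independent sets = 128.

128


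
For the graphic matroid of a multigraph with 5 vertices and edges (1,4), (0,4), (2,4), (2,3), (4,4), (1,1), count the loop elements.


In a graphic matroid, a loop is a self-loop edge (u,u) with rank 0.
Examining all 6 edges for self-loops...
Self-loops found: (4,4), (1,1)
Number of loops = 2.

2


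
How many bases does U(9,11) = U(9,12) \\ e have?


Deleting e from U(9,12) gives U(9,11) since n > r.
Bases of U(9,11) = C(11,9) = 11! / (9! * 2!) = 55.

55


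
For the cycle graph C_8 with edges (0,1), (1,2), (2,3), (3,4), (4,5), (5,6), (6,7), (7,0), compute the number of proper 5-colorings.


P(C_8, k) = (k-1)^8 + (-1)^8*(k-1).
P(5) = (4)^8 + 4
= 65536 + 4 = 65540.

65540


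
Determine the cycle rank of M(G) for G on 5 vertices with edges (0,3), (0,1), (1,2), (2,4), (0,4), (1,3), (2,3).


Cycle rank (nullity) = |E| - r(M) = |E| - (|V| - c).
|E| = 7, |V| = 5, c = 1.
Nullity = 7 - (5 - 1) = 7 - 4 = 3.

3


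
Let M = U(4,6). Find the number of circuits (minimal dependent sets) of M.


In U(4,6), circuits are the (5)-element subsets.
Any set of 5 elements is dependent, and removing any one element gives
an independent set of size 4, so it is a minimal dependent set.
Number of circuits = C(6,5) = 6.

6


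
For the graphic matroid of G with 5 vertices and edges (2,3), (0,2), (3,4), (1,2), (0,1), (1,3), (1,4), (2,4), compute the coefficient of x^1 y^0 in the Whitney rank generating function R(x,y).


R(x,y) = sum over A in 2^E of x^(r(E)-r(A)) * y^(|A|-r(A)).
G has 5 vertices, 8 edges. r(E) = 4.
Enumerate all 2^8 = 256 subsets.
Count subsets with r(E)-r(A)=1 and |A|-r(A)=0: 51.

51


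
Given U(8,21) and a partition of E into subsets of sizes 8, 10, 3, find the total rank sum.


r(Ai) = min(|Ai|, 8) for each part.
Sum = min(8,8) + min(10,8) + min(3,8)
    = 8 + 8 + 3
    = 19.

19


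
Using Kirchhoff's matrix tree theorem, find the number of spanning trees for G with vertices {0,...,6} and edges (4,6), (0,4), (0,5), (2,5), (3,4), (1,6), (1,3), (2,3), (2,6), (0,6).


By Kirchhoff's matrix tree theorem, the number of spanning trees equals
the determinant of any cofactor of the Laplacian matrix L.
G has 7 vertices and 10 edges.
Computing the (6 x 6) cofactor determinant gives 101.

101


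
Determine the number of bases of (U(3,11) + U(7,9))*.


(M1+M2)* = M1* + M2*.
M1* = U(8,11), bases: C(11,8) = 165.
M2* = U(2,9), bases: C(9,2) = 36.
|B(M*)| = 165 * 36 = 5940.

5940


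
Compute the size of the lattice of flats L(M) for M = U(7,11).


Flats of U(7,11): every subset of size < 7 is a flat, plus E itself.
Count = (11 choose 0) + (11 choose 1) + (11 choose 2) + (11 choose 3) + (11 choose 4) + (11 choose 5) + (11 choose 6) + 1
     = 1 + 11 + 55 + 165 + 330 + 462 + 462 + 1
     = 1487.

1487


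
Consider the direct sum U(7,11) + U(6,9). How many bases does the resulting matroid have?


Bases of a direct sum M1 + M2: |B| = |B(M1)| * |B(M2)|.
|B(U(7,11))| = C(11,7) = 330.
|B(U(6,9))| = C(9,6) = 84.
Total bases = 330 * 84 = 27720.

27720


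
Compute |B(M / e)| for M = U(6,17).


Contracting e from U(6,17) gives U(5,16).
Bases of U(5,16) = (16 choose 5) = 4368.

4368


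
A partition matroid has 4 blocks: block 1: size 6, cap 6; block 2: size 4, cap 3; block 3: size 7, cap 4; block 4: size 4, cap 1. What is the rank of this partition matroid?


Rank of a partition matroid = sum of min(|Si|, ci) for each block.
= min(6,6) + min(4,3) + min(7,4) + min(4,1)
= 6 + 3 + 4 + 1
= 14.

14


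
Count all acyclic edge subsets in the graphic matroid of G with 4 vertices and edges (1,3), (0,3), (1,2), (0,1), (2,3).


An independent set in a graphic matroid is an acyclic edge subset.
G has 4 vertices and 5 edges.
Enumerate all 2^5 = 32 subsets, checking for acyclicity.
Total independent sets = 24.

24


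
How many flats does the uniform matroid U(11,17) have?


Flats of U(11,17): every subset of size < 11 is a flat, plus E itself.
Count = (17 choose 0) + (17 choose 1) + (17 choose 2) + (17 choose 3) + (17 choose 4) + (17 choose 5) + (17 choose 6) + (17 choose 7) + (17 choose 8) + (17 choose 9) + (17 choose 10) + 1
     = 1 + 17 + 136 + 680 + 2380 + 6188 + 12376 + 19448 + 24310 + 24310 + 19448 + 1
     = 109295.

109295


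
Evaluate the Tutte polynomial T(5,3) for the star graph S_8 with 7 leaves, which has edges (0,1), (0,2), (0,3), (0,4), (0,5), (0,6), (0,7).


A star on 8 vertices is a tree with 7 edges.
T(x,y) = x^(7) for any tree.
T(5,3) = 5^7 = 78125.

78125


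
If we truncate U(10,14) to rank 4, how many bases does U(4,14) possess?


Truncating U(10,14) to rank 4 gives U(4,14).
Bases of U(4,14) are all 4-element subsets of 14 elements.
Number of bases = (14 choose 4) = 1001.

1001


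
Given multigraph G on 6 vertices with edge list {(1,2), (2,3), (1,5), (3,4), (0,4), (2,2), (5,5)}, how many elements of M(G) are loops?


In a graphic matroid, a loop is a self-loop edge (u,u) with rank 0.
Examining all 7 edges for self-loops...
Self-loops found: (2,2), (5,5)
Number of loops = 2.

2


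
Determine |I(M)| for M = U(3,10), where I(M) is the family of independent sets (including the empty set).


Independent sets of U(3,10) are all subsets of size <= 3.
Count = C(10,0) + C(10,1) + C(10,2) + C(10,3)
     = 1 + 10 + 45 + 120
     = 176.

176


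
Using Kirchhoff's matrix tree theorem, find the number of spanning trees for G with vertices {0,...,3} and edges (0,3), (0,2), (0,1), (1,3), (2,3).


By Kirchhoff's matrix tree theorem, the number of spanning trees equals
the determinant of any cofactor of the Laplacian matrix L.
G has 4 vertices and 5 edges.
Computing the (3 x 3) cofactor determinant gives 8.

8


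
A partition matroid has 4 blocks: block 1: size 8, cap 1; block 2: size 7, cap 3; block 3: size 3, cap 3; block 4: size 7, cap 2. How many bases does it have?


A basis picks exactly ci elements from block i.
Number of bases = product of C(|Si|, ci).
= C(8,1) * C(7,3) * C(3,3) * C(7,2)
= 8 * 35 * 1 * 21
= 5880.

5880


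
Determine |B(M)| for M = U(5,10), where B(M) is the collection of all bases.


Bases of U(5,10) are all 5-element subsets of the 10-element ground set.
Number of bases = C(10,5).
C(10,5) = 10! / (5! * 5!) = 252.

252


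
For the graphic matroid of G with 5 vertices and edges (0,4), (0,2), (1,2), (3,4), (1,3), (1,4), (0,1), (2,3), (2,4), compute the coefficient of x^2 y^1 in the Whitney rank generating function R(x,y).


R(x,y) = sum over A in 2^E of x^(r(E)-r(A)) * y^(|A|-r(A)).
G has 5 vertices, 9 edges. r(E) = 4.
Enumerate all 2^9 = 512 subsets.
Count subsets with r(E)-r(A)=2 and |A|-r(A)=1: 7.

7


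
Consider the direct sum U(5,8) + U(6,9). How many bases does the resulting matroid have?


Bases of a direct sum M1 + M2: |B| = |B(M1)| * |B(M2)|.
|B(U(5,8))| = C(8,5) = 56.
|B(U(6,9))| = C(9,6) = 84.
Total bases = 56 * 84 = 4704.

4704


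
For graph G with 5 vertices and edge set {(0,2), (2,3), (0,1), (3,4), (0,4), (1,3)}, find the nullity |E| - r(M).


Cycle rank (nullity) = |E| - r(M) = |E| - (|V| - c).
|E| = 6, |V| = 5, c = 1.
Nullity = 6 - (5 - 1) = 6 - 4 = 2.

2


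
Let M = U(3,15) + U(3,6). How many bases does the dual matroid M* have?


(M1+M2)* = M1* + M2*.
M1* = U(12,15), bases: C(15,12) = 455.
M2* = U(3,6), bases: C(6,3) = 20.
|B(M*)| = 455 * 20 = 9100.

9100


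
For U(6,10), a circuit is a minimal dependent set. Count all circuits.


In U(6,10), circuits are the (7)-element subsets.
Any set of 7 elements is dependent, and removing any one element gives
an independent set of size 6, so it is a minimal dependent set.
Number of circuits = (10 choose 7) = 120.

120


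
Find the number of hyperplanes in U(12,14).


Hyperplanes of U(12,14) are flats of rank 11.
In a uniform matroid, these are exactly the (11)-element subsets.
Count = (14 choose 11) = 364.

364


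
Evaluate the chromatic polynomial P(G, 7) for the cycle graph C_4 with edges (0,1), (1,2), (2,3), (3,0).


P(C_4, k) = (k-1)^4 + (-1)^4*(k-1).
P(7) = (6)^4 + 6
= 1296 + 6 = 1302.

1302


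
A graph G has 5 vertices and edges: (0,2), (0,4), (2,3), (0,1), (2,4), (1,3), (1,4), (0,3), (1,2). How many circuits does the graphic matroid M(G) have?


A circuit in a graphic matroid = edge set of a simple cycle.
G has 5 vertices and 9 edges.
Enumerating all minimal edge subsets forming cycles...
Total circuits found: 22.

22


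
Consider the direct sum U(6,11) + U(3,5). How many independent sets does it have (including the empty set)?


For a direct sum, |I(M1+M2)| = |I(M1)| * |I(M2)|.
|I(U(6,11))| = sum C(11,k) for k=0..6 = 1486.
|I(U(3,5))| = sum C(5,k) for k=0..3 = 26.
Total = 1486 * 26 = 38636.

38636


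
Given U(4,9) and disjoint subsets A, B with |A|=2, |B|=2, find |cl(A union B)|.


|A union B| = 2 + 2 = 4 (disjoint).
In U(4,9), cl(S) = S if |S| < 4, else cl(S) = E.
Since 4 >= 4, cl(A union B) = E.
|cl(A union B)| = 9.

9


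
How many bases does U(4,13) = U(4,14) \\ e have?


Deleting e from U(4,14) gives U(4,13) since n > r.
Bases of U(4,13) = (13 choose 4) = 715.

715


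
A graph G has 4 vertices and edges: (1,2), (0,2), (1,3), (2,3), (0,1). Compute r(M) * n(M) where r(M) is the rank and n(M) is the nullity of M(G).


r(M) = |V| - c = 4 - 1 = 3.
nullity = |E| - r(M) = 5 - 3 = 2.
Product = 3 * 2 = 6.

6


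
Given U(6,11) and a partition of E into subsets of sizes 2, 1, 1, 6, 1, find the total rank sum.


r(Ai) = min(|Ai|, 6) for each part.
Sum = min(2,6) + min(1,6) + min(1,6) + min(6,6) + min(1,6)
    = 2 + 1 + 1 + 6 + 1
    = 11.

11


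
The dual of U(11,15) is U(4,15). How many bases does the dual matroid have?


The dual of U(r,n) is U(n-r, n) = U(4,15).
Bases of U(4,15) are all (4)-element subsets.
|B(M*)| = C(15,4) = 15! / (4! * 11!) = 1365.

1365


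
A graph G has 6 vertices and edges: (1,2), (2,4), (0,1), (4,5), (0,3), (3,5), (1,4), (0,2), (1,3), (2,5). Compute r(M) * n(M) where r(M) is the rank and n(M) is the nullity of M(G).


r(M) = |V| - c = 6 - 1 = 5.
nullity = |E| - r(M) = 10 - 5 = 5.
Product = 5 * 5 = 25.

25


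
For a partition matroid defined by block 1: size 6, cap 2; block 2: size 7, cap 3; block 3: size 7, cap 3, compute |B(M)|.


A basis picks exactly ci elements from block i.
Number of bases = product of C(|Si|, ci).
= C(6,2) * C(7,3) * C(7,3)
= 15 * 35 * 35
= 18375.

18375


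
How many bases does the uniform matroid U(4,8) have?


Bases of U(4,8) are all 4-element subsets of the 8-element ground set.
Number of bases = C(8,4).
(8 choose 4) = 70.

70


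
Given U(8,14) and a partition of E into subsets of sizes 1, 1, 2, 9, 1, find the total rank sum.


r(Ai) = min(|Ai|, 8) for each part.
Sum = min(1,8) + min(1,8) + min(2,8) + min(9,8) + min(1,8)
    = 1 + 1 + 2 + 8 + 1
    = 13.

13


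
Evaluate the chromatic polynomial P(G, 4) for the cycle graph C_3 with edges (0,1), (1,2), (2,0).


P(C_3, k) = (k-1)^3 + (-1)^3*(k-1).
P(4) = (3)^3 - 3
= 27 - 3 = 24.

24


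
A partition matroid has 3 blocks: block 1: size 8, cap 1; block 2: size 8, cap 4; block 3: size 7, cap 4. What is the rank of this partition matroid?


Rank of a partition matroid = sum of min(|Si|, ci) for each block.
= min(8,1) + min(8,4) + min(7,4)
= 1 + 4 + 4
= 9.

9


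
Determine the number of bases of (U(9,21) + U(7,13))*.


(M1+M2)* = M1* + M2*.
M1* = U(12,21), bases: C(21,12) = 293930.
M2* = U(6,13), bases: C(13,6) = 1716.
|B(M*)| = 293930 * 1716 = 504383880.

504383880


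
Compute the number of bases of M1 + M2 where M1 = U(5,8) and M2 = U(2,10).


Bases of a direct sum M1 + M2: |B| = |B(M1)| * |B(M2)|.
|B(U(5,8))| = C(8,5) = 56.
|B(U(2,10))| = C(10,2) = 45.
Total bases = 56 * 45 = 2520.

2520


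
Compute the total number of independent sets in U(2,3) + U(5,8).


For a direct sum, |I(M1+M2)| = |I(M1)| * |I(M2)|.
|I(U(2,3))| = sum C(3,k) for k=0..2 = 7.
|I(U(5,8))| = sum C(8,k) for k=0..5 = 219.
Total = 7 * 219 = 1533.

1533


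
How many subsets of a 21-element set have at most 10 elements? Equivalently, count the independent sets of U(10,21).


Independent sets of U(10,21) are all subsets of size <= 10.
Count = (21 choose 0) + (21 choose 1) + (21 choose 2) + (21 choose 3) + (21 choose 4) + (21 choose 5) + (21 choose 6) + (21 choose 7) + (21 choose 8) + (21 choose 9) + (21 choose 10)
     = 1 + 21 + 210 + 1330 + 5985 + 20349 + 54264 + 116280 + 203490 + 293930 + 352716
     = 1048576.

1048576


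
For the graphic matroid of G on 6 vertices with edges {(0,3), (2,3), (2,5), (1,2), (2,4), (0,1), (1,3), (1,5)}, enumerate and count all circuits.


A circuit in a graphic matroid = edge set of a simple cycle.
G has 6 vertices and 8 edges.
Enumerating all minimal edge subsets forming cycles...
Total circuits found: 6.

6


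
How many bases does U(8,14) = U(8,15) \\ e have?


Deleting e from U(8,15) gives U(8,14) since n > r.
Bases of U(8,14) = C(14,8) = 3003.

3003


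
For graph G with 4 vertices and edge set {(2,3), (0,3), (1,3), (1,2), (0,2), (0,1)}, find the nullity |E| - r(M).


Cycle rank (nullity) = |E| - r(M) = |E| - (|V| - c).
|E| = 6, |V| = 4, c = 1.
Nullity = 6 - (4 - 1) = 6 - 3 = 3.

3


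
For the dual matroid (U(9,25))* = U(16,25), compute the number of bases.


The dual of U(r,n) is U(n-r, n) = U(16,25).
Bases of U(16,25) are all (16)-element subsets.
|B(M*)| = C(25,16) = 2042975.

2042975


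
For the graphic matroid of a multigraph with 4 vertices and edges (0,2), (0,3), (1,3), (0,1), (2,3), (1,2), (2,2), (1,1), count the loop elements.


In a graphic matroid, a loop is a self-loop edge (u,u) with rank 0.
Examining all 8 edges for self-loops...
Self-loops found: (2,2), (1,1)
Number of loops = 2.

2


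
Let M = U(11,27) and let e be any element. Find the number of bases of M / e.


Contracting e from U(11,27) gives U(10,26).
Bases of U(10,26) = C(26,10) = 5311735.

5311735


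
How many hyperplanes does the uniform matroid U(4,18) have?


Hyperplanes of U(4,18) are flats of rank 3.
In a uniform matroid, these are exactly the (3)-element subsets.
Count = C(18,3) = (18 * 17 * 16) / (1 * 2 * 3) = 816.

816


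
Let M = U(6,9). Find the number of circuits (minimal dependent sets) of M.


In U(6,9), circuits are the (7)-element subsets.
Any set of 7 elements is dependent, and removing any one element gives
an independent set of size 6, so it is a minimal dependent set.
Number of circuits = C(9,7) = 9! / (7! * 2!) = 36.

36


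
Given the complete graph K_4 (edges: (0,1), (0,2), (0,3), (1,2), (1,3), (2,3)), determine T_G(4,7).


T(K_4; x,y) = x^3 + 3x^2 + 4xy + 2x + y^3 + 3y^2 + 2y.
Substituting x=4, y=7:
= 64 + 48 + 112 + 8 + 343 + 147 + 14
= 736.

736
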